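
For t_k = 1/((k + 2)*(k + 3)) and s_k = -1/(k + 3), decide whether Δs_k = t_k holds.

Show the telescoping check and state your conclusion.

s_(k+1) = -1/(k + 4)
s_(k+1) − s_k = 1/((k + 3)*(k + 4))
(s_(k+1) − s_k) − t_k = -2/(k**3 + 9*k**2 + 26*k + 24)

Invalid: residual -2/(k**3 + 9*k**2 + 26*k + 24) ≠ 0.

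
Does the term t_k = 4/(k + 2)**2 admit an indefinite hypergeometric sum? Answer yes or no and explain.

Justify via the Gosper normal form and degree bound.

r(k) = (k + 2)**2/(k + 3)**2 after simplifying.
A = k**2 + 4*k + 4, B = k**2 + 6*k + 9, C = 1.
Key eq: (k**2 + 4*k + 4)·f(k+1) = (k**2 + 4*k + 4)·f(k) + (1).
Degrees (2,2,0) ⇒ d ≤ 0.
f = c0 ⇒ A·f(k+1) − B(k−1)·f(k) − C = -1. The system {-1 = 0} is inconsistent; no antidifference.

No. Not Gosper-summable.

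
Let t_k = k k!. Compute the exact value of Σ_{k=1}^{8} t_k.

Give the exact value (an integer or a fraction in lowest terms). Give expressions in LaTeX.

Step 1: r(k) = (k + 1)**2/k.
So A=k + 1 and B=1, with C=k.
Solve (k + 1)·f(k+1) − (1)·f(k) = k.
d = 0 from the (1,0,1) case.
A polynomial solution: f(k) = 1.
Then R = B(k−1)f/C = 1/k, so s_k = R(k)·t_k = factorial(k).
s_(k+1) − s_k = k*factorial(k) = t_k.
Telescoping: Σ = s_(9) − s_(1) = 362880 − (1) = 362879.

Σ = 362879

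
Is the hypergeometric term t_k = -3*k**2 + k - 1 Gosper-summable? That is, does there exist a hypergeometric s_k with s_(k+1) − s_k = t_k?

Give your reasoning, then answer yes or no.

The ratio is (-k + 3*(k + 1)**2)/(3*k**2 - k + 1).
Take A(k)=1, B(k)=1, C(k)=k**2 - k/3 + 1/3.
f must satisfy (1)·f(k+1) − (1)·f(k) = k**2 - k/3 + 1/3.
From deg A=0, deg B=0, deg C=2: d=3.
Solve for f: f(k) = k*(k**2 - 2*k + 2)/3 (degree 3 ≤ 3).
Get s_k = R·t_k = k*(-k**2 + 2*k - 2) with R(k) = B(k−1)f(k)/C(k) = k*(k**2 - 2*k + 2)/(3*k**2 - k + 1).
Check: Δs_k = -3*k**2 + k - 1. ✓

Yes. s_k = k*(-k**2 + 2*k - 2).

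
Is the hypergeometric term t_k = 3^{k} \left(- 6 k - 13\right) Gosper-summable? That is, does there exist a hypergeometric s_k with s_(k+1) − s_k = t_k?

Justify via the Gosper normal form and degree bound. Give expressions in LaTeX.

Yes. s_k = 3^{k} \left(- 3 k - 2\right).

Step 1: r(k) = 3*(6*k + 19)/(6*k + 13).
Normal form (A,B,C) = (3, 1, k + 13/6).
Set up (3)·f(k+1) − (1)·f(k) − (k + 13/6) = 0.
d = 1 from the (0,0,1) case.
Solving with deg f ≤ 1: f(k) = (3*k + 2)/6.
So s_k = (B(k−1)f/C)·t_k = ((3*k + 2)/(6*k + 13))·t_k = 3**k*(-3*k - 2).
Verify: 3**k*(-6*k - 13) matches t_k.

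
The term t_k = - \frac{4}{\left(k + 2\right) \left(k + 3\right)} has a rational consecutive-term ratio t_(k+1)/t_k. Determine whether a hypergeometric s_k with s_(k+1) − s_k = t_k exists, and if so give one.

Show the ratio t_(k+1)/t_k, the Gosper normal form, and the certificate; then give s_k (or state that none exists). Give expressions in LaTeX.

t_(k+1)/t_k = (k + 2)/(k + 4).
So A=k + 2 and B=k + 4, with C=1.
f must satisfy (k + 2)·f(k+1) − (k + 3)·f(k) = 1.
Degrees (1,1,0) ⇒ d ≤ 1.
Coefficient equations give f(k) = k/2.
So s_k = (B(k−1)f/C)·t_k = (k*(k + 3)/2)·t_k = -2*k/(k + 2).
s_(k+1) − s_k = -4/(k**2 + 5*k + 6) = t_k.

s_k = - \frac{2 k}{k + 2}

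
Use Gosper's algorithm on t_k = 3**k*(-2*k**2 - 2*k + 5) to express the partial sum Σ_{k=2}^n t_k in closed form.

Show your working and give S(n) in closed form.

t_(k+1)/t_k = 3*(2*k**2 + 6*k - 1)/(2*k**2 + 2*k - 5).
Gosper form: A/B · C(k+1)/C(k) with A=3, B=1, C=k**2 + k - 5/2.
Need (3)·f(k+1) − (1)·f(k) = k**2 + k - 5/2.
Bound: deg f ≤ 2.
A polynomial solution: f(k) = (k**2 - 2*k - 1)/2.
Then R = B(k−1)f/C = (k**2 - 2*k - 1)/(2*k**2 + 2*k - 5), so s_k = R(k)·t_k = 3**k*(-k**2 + 2*k + 1).
s_(k+1) − s_k = 3**k*(-2*k**2 - 2*k + 5) = t_k.
Σ_(k=2)^n t_k = s_(n+1) − s_(2) = (3**(n + 1)*(2 - n**2)) − (9), i.e. -3*3**n*n**2 + 6*3**n - 9.

S(n) = -3*3**n*n**2 + 6*3**n - 9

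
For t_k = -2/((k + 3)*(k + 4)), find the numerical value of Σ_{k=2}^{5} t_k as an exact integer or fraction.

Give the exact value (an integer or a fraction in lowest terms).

Σ = -8/45

t_(k+1)/t_k = (k + 3)/(k + 5).
Factor: A=k + 3; B=k + 5; C=1.
Solve (k + 3)·f(k+1) − (k + 4)·f(k) = 1.
From deg A=1, deg B=1, deg C=0: d=1.
A polynomial solution: f(k) = k/3.
Then R = B(k−1)f/C = k*(k + 4)/3, so s_k = R(k)·t_k = -2*k/(3*k + 9).
Δs = -2/(k**2 + 7*k + 12), as required.
Telescoping: Σ = s_(6) − s_(2) = -4/9 − (-4/15) = -8/45.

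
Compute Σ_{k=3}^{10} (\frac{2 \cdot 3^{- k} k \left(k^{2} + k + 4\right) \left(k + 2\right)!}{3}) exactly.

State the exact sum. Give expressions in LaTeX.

Step 1: r(k) = (k + 1)*(k + 3)*(k + (k + 1)**2 + 5)/(3*k*(k**2 + k + 4)).
Take A(k)=k/3 + 1, B(k)=1, C(k)=k**3 + k**2 + 4*k.
Solve (k/3 + 1)·f(k+1) − (1)·f(k) = k**3 + k**2 + 4*k.
From deg A=1, deg B=0, deg C=3: d=2.
A polynomial solution: f(k) = 3*(k - 2)*(k + 1).
So s_k = (B(k−1)f/C)·t_k = (3*(k - 2)*(k + 1)/(k*(k**2 + k + 4)))·t_k = 2*(k - 2)*(k + 1)*factorial(k + 2)/3**k.
Check: Δs_k = 2*k*(k**2 + k + 4)*factorial(k + 2)/(3*3**k). ✓
Sum = s_(11) − s_(3); s_(11) = 205004800/27, s_(3) = 320/9 ⇒ 205003840/27.

Σ = 205003840/27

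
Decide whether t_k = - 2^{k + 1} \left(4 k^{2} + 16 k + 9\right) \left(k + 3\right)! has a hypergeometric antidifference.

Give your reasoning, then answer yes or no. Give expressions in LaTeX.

r(k) = 2*(4*k**3 + 40*k**2 + 125*k + 116)/(4*k**2 + 16*k + 9) after simplifying.
So A=2*k + 8 and B=1, with C=k**2 + 4*k + 9/4.
Key eq: (2*k + 8)·f(k+1) = (1)·f(k) + (k**2 + 4*k + 9/4).
Degrees (1,0,2) ⇒ d ≤ 1.
Solve for f: f(k) = (2*k - 1)/4 (degree 1 ≤ 1).
R(k) = B(k−1)·f(k)/C(k) = (2*k - 1)/(4*k**2 + 16*k + 9); s_k = R·t_k = -2**(k + 1)*(2*k - 1)*factorial(k + 3).
Δs = -2**(k + 1)*(4*k**2 + 16*k + 9)*factorial(k + 3), as required.

Yes. s_k = - 2^{k + 1} \left(2 k - 1\right) \left(k + 3\right)!.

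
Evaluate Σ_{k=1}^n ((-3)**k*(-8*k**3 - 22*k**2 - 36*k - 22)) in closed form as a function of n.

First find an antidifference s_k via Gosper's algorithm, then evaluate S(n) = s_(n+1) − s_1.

Ratio r(k) = 3*(-4*k**3 - 23*k**2 - 52*k - 44)/(4*k**3 + 11*k**2 + 18*k + 11).
Normal form (A,B,C) = (-3, 1, k**3 + 11*k**2/4 + 9*k/2 + 11/4).
Key eq: (-3)·f(k+1) = (1)·f(k) + (k**3 + 11*k**2/4 + 9*k/2 + 11/4).
Degrees (0,0,3) ⇒ d ≤ 3.
Solve for f: f(k) = -(2*k**3 + k**2 + 3*k + 1)/8 (degree 3 ≤ 3).
Get s_k = R·t_k = (-3)**k*(2*k**3 + k**2 + 3*k + 1) with R(k) = B(k−1)f(k)/C(k) = -(2*k**3 + k**2 + 3*k + 1)/(2*(k + 1)*(4*k**2 + 7*k + 11)).
Check: Δs_k = (-3)**k*(-8*k**3 - 22*k**2 - 36*k - 22). ✓
Evaluate: s_(n+1) = (-3)**(n + 1)*(2*n**3 + 7*n**2 + 11*n + 7); subtract s_(1) = -21 ⇒ S(n) = -6*(-3)**n*n**3 - 21*(-3)**n*n**2 - 33*(-3)**n*n - 21*(-3)**n + 21.

S(n) = -6*(-3)**n*n**3 - 21*(-3)**n*n**2 - 33*(-3)**n*n - 21*(-3)**n + 21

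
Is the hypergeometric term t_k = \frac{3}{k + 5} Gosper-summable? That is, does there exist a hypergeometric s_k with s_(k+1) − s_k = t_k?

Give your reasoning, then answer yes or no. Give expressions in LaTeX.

Ratio r(k) = (k + 5)/(k + 6).
So A=k + 5 and B=k + 6, with C=1.
Key eq: (k + 5)·f(k+1) = (k + 5)·f(k) + (1).
deg f ≤ 0 (via 1,1,0).
Put f(k) = c0: A·f(k+1) − B(k−1)·f(k) − C = -1; need -1 = 0 — inconsistent ⇒ no f, not summable.

No — the linear system for f has no solution.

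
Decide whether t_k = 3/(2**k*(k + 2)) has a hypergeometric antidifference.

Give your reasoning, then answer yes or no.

No — t_k has no hypergeometric antidifference.

Compute t_(k+1)/t_k: get (k + 2)/(2*(k + 3)).
Normal form (A,B,C) = (k/2 + 1, k + 3, 1).
Need (k/2 + 1)·f(k+1) − (k + 2)·f(k) = 1.
From deg A=1, deg B=1, deg C=0: d=-1.
Bound -1 < 0, so the key equation has no polynomial solution.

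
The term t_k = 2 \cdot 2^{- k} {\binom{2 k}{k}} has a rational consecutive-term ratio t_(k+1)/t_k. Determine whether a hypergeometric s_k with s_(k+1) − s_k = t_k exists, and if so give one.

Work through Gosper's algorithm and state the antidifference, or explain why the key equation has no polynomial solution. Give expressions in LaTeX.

none — t_k is not Gosper-summable

r(k) = (2*k + 1)/(k + 1) after simplifying.
Factor: A=2*k + 1; B=k + 1; C=1.
Need (2*k + 1)·f(k+1) − (k)·f(k) = 1.
Bound: deg f ≤ -1.
Bound -1 < 0, so the key equation has no polynomial solution.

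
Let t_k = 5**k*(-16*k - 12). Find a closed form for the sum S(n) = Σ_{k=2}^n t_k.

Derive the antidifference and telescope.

S(n) = -20*5**n*n - 10*5**n + 150

Step 1: r(k) = 5*(4*k + 7)/(4*k + 3).
Factor: A=5; B=1; C=k + 3/4.
Set up (5)·f(k+1) − (1)·f(k) − (k + 3/4) = 0.
d = 1 from the (0,0,1) case.
A polynomial solution: f(k) = (2*k - 1)/8.
So s_k = (B(k−1)f/C)·t_k = ((2*k - 1)/(2*(4*k + 3)))·t_k = 5**k*(2 - 4*k).
Check: Δs_k = 5**k*(-16*k - 12). ✓
Σ_(k=2)^n t_k = s_(n+1) − s_(2) = (5**(n + 1)*(-4*n - 2)) − (-150), i.e. -20*5**n*n - 10*5**n + 150.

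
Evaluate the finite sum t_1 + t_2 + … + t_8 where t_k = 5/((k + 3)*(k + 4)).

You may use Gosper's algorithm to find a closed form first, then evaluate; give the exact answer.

r(k) = (k + 3)/(k + 5) after simplifying.
Take A(k)=k + 3, B(k)=k + 5, C(k)=1.
Key eq: (k + 3)·f(k+1) = (k + 4)·f(k) + (1).
Degrees (1,1,0) ⇒ d ≤ 1.
A polynomial solution: f(k) = k/3.
So s_k = (B(k−1)f/C)·t_k = (k*(k + 4)/3)·t_k = 5*k/(3*(k + 3)).
s_(k+1) − s_k = 5/(k**2 + 7*k + 12) = t_k.
Telescoping: Σ = s_(9) − s_(1) = 5/4 − (5/12) = 5/6.

Σ = 5/6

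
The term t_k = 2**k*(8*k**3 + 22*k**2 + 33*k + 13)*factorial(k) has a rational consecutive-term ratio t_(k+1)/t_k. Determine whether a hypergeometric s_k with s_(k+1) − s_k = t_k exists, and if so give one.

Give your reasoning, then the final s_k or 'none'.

s_k = 2**k*(4*k**2 + k + 3)*factorial(k)

The ratio is 2*(8*k**4 + 54*k**3 + 147*k**2 + 177*k + 76)/(8*k**3 + 22*k**2 + 33*k + 13).
Factor: A=2*k + 2; B=1; C=k**3 + 11*k**2/4 + 33*k/8 + 13/8.
Solve (2*k + 2)·f(k+1) − (1)·f(k) = k**3 + 11*k**2/4 + 33*k/8 + 13/8.
From deg A=1, deg B=0, deg C=3: d=2.
Coefficient equations give f(k) = (4*k**2 + k + 3)/8.
Certificate R = B(k−1)f/C = (4*k**2 + k + 3)/(8*k**3 + 22*k**2 + 33*k + 13) gives s_k = 2**k*(4*k**2 + k + 3)*factorial(k).
Check: Δs_k = 2**k*(8*k**3 + 22*k**2 + 33*k + 13)*factorial(k). ✓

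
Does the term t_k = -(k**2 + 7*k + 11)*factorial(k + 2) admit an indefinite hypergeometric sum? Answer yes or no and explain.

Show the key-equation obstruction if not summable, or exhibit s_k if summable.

Yes. s_k = -(k + 4)*factorial(k + 2).

r(k) = (k + 3)*(7*k + (k + 1)**2 + 18)/(k**2 + 7*k + 11) after simplifying.
Factor: A=k + 3; B=1; C=k**2 + 7*k + 11.
Need (k + 3)·f(k+1) − (1)·f(k) = k**2 + 7*k + 11.
d = 1 from the (1,0,2) case.
Coefficient equations give f(k) = k + 4.
So s_k = (B(k−1)f/C)·t_k = ((k + 4)/(k**2 + 7*k + 11))·t_k = -(k + 4)*factorial(k + 2).
Check: Δs_k = -(k**2 + 7*k + 11)*factorial(k + 2). ✓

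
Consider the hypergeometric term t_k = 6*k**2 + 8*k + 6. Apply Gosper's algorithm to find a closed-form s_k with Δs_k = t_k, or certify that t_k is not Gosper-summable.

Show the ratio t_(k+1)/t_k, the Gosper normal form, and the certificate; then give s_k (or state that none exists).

s_k = k*(2*k**2 + k + 3)

Compute t_(k+1)/t_k: get (3*k**2 + 10*k + 10)/(3*k**2 + 4*k + 3).
Factor: A=1; B=1; C=k**2 + 4*k/3 + 1.
Key eq: (1)·f(k+1) = (1)·f(k) + (k**2 + 4*k/3 + 1).
Bound: deg f ≤ 3.
A polynomial solution: f(k) = k*(2*k**2 + k + 3)/6.
R(k) = B(k−1)·f(k)/C(k) = k*(2*k**2 + k + 3)/(2*(3*k**2 + 4*k + 3)); s_k = R·t_k = k*(2*k**2 + k + 3).
Check: Δs_k = 6*k**2 + 8*k + 6. ✓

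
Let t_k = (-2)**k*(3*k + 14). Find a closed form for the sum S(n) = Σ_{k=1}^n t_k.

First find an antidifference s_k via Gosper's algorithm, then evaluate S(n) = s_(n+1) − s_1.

S(n) = 2*(-2)**n*n + 10*(-2)**n - 10

r(k) = 2*(-3*k - 17)/(3*k + 14) after simplifying.
A = -2, B = 1, C = k + 14/3.
Solve (-2)·f(k+1) − (1)·f(k) = k + 14/3.
d = 1 from the (0,0,1) case.
Coefficient equations give f(k) = -(k + 4)/3.
So s_k = (B(k−1)f/C)·t_k = (-(k + 4)/(3*k + 14))·t_k = (-2)**k*(-k - 4).
Check: Δs_k = (-2)**k*(3*k + 14). ✓
Telescope: S(n) = s_(n+1) − s_(1) = 2*(-2)**n*(n + 5) − (10) = 2*(-2)**n*n + 10*(-2)**n - 10.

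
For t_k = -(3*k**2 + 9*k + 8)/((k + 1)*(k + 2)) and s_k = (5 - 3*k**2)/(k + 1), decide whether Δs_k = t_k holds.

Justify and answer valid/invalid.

s_(k+1) = (5 - 3*(k + 1)**2)/(k + 2)
s_(k+1) − s_k = (-3*k**2 - 9*k - 8)/(k**2 + 3*k + 2)
(s_(k+1) − s_k) − t_k = 0

valid; difference matches t_k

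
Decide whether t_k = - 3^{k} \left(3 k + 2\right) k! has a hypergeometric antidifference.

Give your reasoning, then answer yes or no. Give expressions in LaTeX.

Yes. s_k = - 3^{k} k!.

Step 1: r(k) = 3*(k + 1)*(3*k + 5)/(3*k + 2).
Gosper form: A/B · C(k+1)/C(k) with A=3*k + 3, B=1, C=k + 2/3.
Key eq: (3*k + 3)·f(k+1) = (1)·f(k) + (k + 2/3).
Degrees (1,0,1) ⇒ d ≤ 0.
Coefficient equations give f(k) = 1/3.
R(k) = B(k−1)·f(k)/C(k) = 1/(3*k + 2); s_k = R·t_k = -3**k*factorial(k).
Verify: -3**k*(3*k + 2)*factorial(k) matches t_k.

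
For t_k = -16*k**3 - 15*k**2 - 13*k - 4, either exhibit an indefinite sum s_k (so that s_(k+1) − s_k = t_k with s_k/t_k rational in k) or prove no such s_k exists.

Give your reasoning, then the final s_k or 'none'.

r(k) = (16*k**3 + 63*k**2 + 91*k + 48)/(16*k**3 + 15*k**2 + 13*k + 4) after simplifying.
Gosper form: A/B · C(k+1)/C(k) with A=1, B=1, C=k**3 + 15*k**2/16 + 13*k/16 + 1/4.
Need (1)·f(k+1) − (1)·f(k) = k**3 + 15*k**2/16 + 13*k/16 + 1/4.
From deg A=0, deg B=0, deg C=3: d=4.
A polynomial solution: f(k) = k**2*(4*k**2 - 3*k + 3)/16.
So s_k = (B(k−1)f/C)·t_k = (k**2*(4*k**2 - 3*k + 3)/(16*k**3 + 15*k**2 + 13*k + 4))·t_k = k**2*(-4*k**2 + 3*k - 3).
s_(k+1) − s_k = -16*k**3 - 15*k**2 - 13*k - 4 = t_k.

s_k = k**2*(-4*k**2 + 3*k - 3)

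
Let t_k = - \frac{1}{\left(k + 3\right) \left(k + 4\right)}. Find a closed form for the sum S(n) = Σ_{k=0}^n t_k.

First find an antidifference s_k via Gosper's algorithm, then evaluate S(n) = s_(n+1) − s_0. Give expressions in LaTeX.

t_(k+1)/t_k = (k + 3)/(k + 5).
Normal form (A,B,C) = (k + 3, k + 5, 1).
Need (k + 3)·f(k+1) − (k + 4)·f(k) = 1.
d = 1 from the (1,1,0) case.
A polynomial solution: f(k) = k/3.
So s_k = (B(k−1)f/C)·t_k = (k*(k + 4)/3)·t_k = -k/(3*k + 9).
Check: Δs_k = -1/(k**2 + 7*k + 12). ✓
Σ_(k=0)^n t_k = s_(n+1) − s_(0) = ((-n - 1)/(3*(n + 4))) − (0), i.e. (-n - 1)/(3*(n + 4)).

S(n) = \frac{- n - 1}{3 \left(n + 4\right)}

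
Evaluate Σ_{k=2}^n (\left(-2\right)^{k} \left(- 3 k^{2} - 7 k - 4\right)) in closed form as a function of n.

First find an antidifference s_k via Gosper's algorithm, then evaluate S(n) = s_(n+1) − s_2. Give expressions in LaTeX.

S(n) = - 2 \left(-2\right)^{n} n^{2} - 6 \left(-2\right)^{n} n + 2 \left(-2\right)^{n + 1} - 24

Ratio r(k) = 2*(-3*k**2 - 13*k - 14)/(3*k**2 + 7*k + 4).
So A=-2 and B=1, with C=k**2 + 7*k/3 + 4/3.
Solve (-2)·f(k+1) − (1)·f(k) = k**2 + 7*k/3 + 4/3.
Degrees (0,0,2) ⇒ d ≤ 2.
Coefficient equations give f(k) = -k*(k + 1)/3.
Get s_k = R·t_k = (-2)**k*k*(k + 1) with R(k) = B(k−1)f(k)/C(k) = -k/(3*k + 4).
Δs = (-2)**k*(-3*k - 4)*(k + 1), as required.
Evaluate: s_(n+1) = (-2)**(n + 1)*(n**2 + 3*n + 2); subtract s_(2) = 24 ⇒ S(n) = -2*(-2)**n*n**2 - 6*(-2)**n*n + 2*(-2)**(n + 1) - 24.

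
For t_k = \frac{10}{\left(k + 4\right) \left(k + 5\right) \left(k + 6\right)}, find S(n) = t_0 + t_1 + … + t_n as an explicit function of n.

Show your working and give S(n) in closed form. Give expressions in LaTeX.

S(n) = \frac{n^{2} + 11 n + 10}{4 \left(n^{2} + 11 n + 30\right)}

Ratio r(k) = (k + 4)/(k + 7).
Normal form (A,B,C) = (k + 4, k + 7, 1).
Set up (k + 4)·f(k+1) − (k + 6)·f(k) − (1) = 0.
Bound: deg f ≤ 2.
A polynomial solution: f(k) = k*(k + 9)/40.
R(k) = B(k−1)·f(k)/C(k) = k*(k + 6)*(k + 9)/40; s_k = R·t_k = k*(k + 9)/(4*(k + 4)*(k + 5)).
Verify: 10/(k**3 + 15*k**2 + 74*k + 120) matches t_k.
Evaluate: s_(n+1) = (n**2 + 11*n + 10)/(4*(n**2 + 11*n + 30)); subtract s_(0) = 0 ⇒ S(n) = (n**2 + 11*n + 10)/(4*(n**2 + 11*n + 30)).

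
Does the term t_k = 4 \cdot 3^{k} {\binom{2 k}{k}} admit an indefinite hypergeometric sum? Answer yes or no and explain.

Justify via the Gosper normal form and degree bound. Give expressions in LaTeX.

No — key equation has no polynomial f.

Step 1: r(k) = 6*(2*k + 1)/(k + 1).
Normal form (A,B,C) = (12*k + 6, k + 1, 1).
Set up (12*k + 6)·f(k+1) − (k)·f(k) − (1) = 0.
Degrees (1,1,0) ⇒ d ≤ -1.
d = -1 < 0 ⇒ no nonzero polynomial f; not summable.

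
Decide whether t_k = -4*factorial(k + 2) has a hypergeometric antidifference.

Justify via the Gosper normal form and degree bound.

Step 1: r(k) = k + 3.
Take A(k)=k + 3, B(k)=1, C(k)=1.
Solve (k + 3)·f(k+1) − (1)·f(k) = 1.
deg f ≤ -1 (via 1,0,0).
Negative degree bound (-1): no f exists, t_k not Gosper-summable.

No; the degree bound rules out any f.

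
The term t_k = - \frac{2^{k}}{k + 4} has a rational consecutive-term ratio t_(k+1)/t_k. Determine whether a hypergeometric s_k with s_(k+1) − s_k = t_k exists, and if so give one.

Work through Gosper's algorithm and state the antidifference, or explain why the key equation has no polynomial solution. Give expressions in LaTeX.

Ratio r(k) = 2*(k + 4)/(k + 5).
Normal form (A,B,C) = (2*k + 8, k + 5, 1).
f must satisfy (2*k + 8)·f(k+1) − (k + 4)·f(k) = 1.
Bound: deg f ≤ -1.
Bound -1 < 0, so the key equation has no polynomial solution.

not Gosper-summable; s_k does not exist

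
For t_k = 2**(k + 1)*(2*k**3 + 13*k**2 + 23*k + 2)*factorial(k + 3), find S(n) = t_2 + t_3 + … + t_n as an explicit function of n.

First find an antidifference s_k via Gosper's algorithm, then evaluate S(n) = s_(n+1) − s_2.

S(n) = 4*2**n*n**2*factorial(n + 4) + 12*2**n*n*factorial(n + 4) - 3840

Compute t_(k+1)/t_k: get 2*(2*k**4 + 27*k**3 + 131*k**2 + 260*k + 160)/(2*k**3 + 13*k**2 + 23*k + 2).
So A=2*k + 8 and B=1, with C=k**3 + 13*k**2/2 + 23*k/2 + 1.
f must satisfy (2*k + 8)·f(k+1) − (1)·f(k) = k**3 + 13*k**2/2 + 23*k/2 + 1.
d = 2 from the (1,0,3) case.
Coefficient equations give f(k) = (k - 1)*(k + 2)/2.
Certificate R = B(k−1)f/C = (k - 1)*(k + 2)/(2*k**3 + 13*k**2 + 23*k + 2) gives s_k = 2**(k + 1)*(k - 1)*(k + 2)*factorial(k + 3).
s_(k+1) − s_k = 2**(k + 1)*(2*k**3 + 13*k**2 + 23*k + 2)*factorial(k + 3) = t_k.
s_(n+1) = 2**(n + 2)*n*(n + 3)*factorial(n + 4) and s_(2) = 3840, so S(n) = 4*2**n*n**2*factorial(n + 4) + 12*2**n*n*factorial(n + 4) - 3840.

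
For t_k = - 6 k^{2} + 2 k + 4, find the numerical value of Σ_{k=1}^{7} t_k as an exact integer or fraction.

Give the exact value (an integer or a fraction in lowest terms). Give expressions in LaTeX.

Σ = -756

t_(k+1)/t_k = k*(3*k + 5)/(3*k**2 - k - 2).
Factor: A=1; B=1; C=k**2 - k/3 - 2/3.
f must satisfy (1)·f(k+1) − (1)·f(k) = k**2 - k/3 - 2/3.
Degrees (0,0,2) ⇒ d ≤ 3.
A polynomial solution: f(k) = k*(k**2 - 2*k - 1)/3.
So s_k = (B(k−1)f/C)·t_k = (k*(k**2 - 2*k - 1)/((k - 1)*(3*k + 2)))·t_k = 2*k*(-k**2 + 2*k + 1).
Δs = -6*k**2 + 2*k + 4, as required.
Telescoping: Σ = s_(8) − s_(1) = -752 − (4) = -756.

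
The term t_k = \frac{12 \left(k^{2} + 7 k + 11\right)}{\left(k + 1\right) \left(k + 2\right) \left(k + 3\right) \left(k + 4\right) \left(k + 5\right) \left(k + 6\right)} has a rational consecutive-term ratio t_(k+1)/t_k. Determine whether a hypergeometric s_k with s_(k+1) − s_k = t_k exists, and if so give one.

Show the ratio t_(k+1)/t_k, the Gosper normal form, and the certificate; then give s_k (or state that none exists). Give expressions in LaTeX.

s_k = \frac{4 k \left(k^{2} + 9 k + 23\right)}{15 \left(k^{3} + 9 k^{2} + 23 k + 15\right)}

Step 1: r(k) = (k + 1)*(7*k + (k + 1)**2 + 18)/((k + 7)*(k**2 + 7*k + 11)).
A = k + 1, B = k + 7, C = k**2 + 7*k + 11.
f must satisfy (k + 1)·f(k+1) − (k + 6)·f(k) = k**2 + 7*k + 11.
Degrees (1,1,2) ⇒ d ≤ 5.
Solving with deg f ≤ 5: f(k) = k*(k + 2)*(k + 4)*(k**2 + 9*k + 23)/45.
Get s_k = R·t_k = 4*k*(k**2 + 9*k + 23)/(15*(k**3 + 9*k**2 + 23*k + 15)) with R(k) = B(k−1)f(k)/C(k) = k*(k + 2)*(k + 4)*(k + 6)*(k**2 + 9*k + 23)/(45*(k**2 + 7*k + 11)).
Δs = 12*(k**2 + 7*k + 11)/(k**6 + 21*k**5 + 175*k**4 + 735*k**3 + 1624*k**2 + 1764*k + 720), as required.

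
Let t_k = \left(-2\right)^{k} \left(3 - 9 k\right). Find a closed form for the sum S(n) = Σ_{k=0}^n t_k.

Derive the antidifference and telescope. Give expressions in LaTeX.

r(k) = 2*(-3*k - 2)/(3*k - 1) after simplifying.
Gosper form: A/B · C(k+1)/C(k) with A=-2, B=1, C=k - 1/3.
Set up (-2)·f(k+1) − (1)·f(k) − (k - 1/3) = 0.
deg f ≤ 1 (via 0,0,1).
Solve for f: f(k) = -(k - 1)/3 (degree 1 ≤ 1).
Certificate R = B(k−1)f/C = -(k - 1)/(3*k - 1) gives s_k = 3*(-2)**k*(k - 1).
s_(k+1) − s_k = (-2)**k*(3 - 9*k) = t_k.
s_(n+1) = 3*(-2)**(n + 1)*n and s_(0) = -3, so S(n) = -6*(-2)**n*n + 3.

S(n) = - 6 \left(-2\right)^{n} n + 3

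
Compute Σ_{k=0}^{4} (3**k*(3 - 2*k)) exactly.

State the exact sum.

Σ = -489

Ratio r(k) = 3*(2*k - 1)/(2*k - 3).
So A=3 and B=1, with C=k - 3/2.
Solve (3)·f(k+1) − (1)·f(k) = k - 3/2.
d = 1 from the (0,0,1) case.
Solving with deg f ≤ 1: f(k) = (k - 3)/2.
Then R = B(k−1)f/C = (k - 3)/(2*k - 3), so s_k = R(k)·t_k = 3**k*(3 - k).
Verify: 3**k*(3 - 2*k) matches t_k.
Evaluate s at k=5 and k=0: -486 and 3; difference -489.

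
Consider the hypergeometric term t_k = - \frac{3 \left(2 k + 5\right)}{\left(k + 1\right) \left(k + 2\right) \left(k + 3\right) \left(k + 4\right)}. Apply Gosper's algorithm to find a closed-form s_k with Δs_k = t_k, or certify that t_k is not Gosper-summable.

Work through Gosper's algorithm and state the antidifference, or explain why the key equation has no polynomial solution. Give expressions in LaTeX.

s_k = \frac{k \left(- k - 4\right)}{k^{2} + 4 k + 3}

Compute t_(k+1)/t_k: get (k + 1)*(2*k + 7)/((k + 5)*(2*k + 5)).
Take A(k)=k + 1, B(k)=k + 5, C(k)=k + 5/2.
Key eq: (k + 1)·f(k+1) = (k + 4)·f(k) + (k + 5/2).
Degrees (1,1,1) ⇒ d ≤ 3.
Match coefficients ⇒ f(k) = k*(k + 2)*(k + 4)/6.
So s_k = (B(k−1)f/C)·t_k = (k*(k + 2)*(k + 4)**2/(3*(2*k + 5)))·t_k = k*(-k - 4)/(k**2 + 4*k + 3).
Check: Δs_k = 3*(-2*k - 5)/(k**4 + 10*k**3 + 35*k**2 + 50*k + 24). ✓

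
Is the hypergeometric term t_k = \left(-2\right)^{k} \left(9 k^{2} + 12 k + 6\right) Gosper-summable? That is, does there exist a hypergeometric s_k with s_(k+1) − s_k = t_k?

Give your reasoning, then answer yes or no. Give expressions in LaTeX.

Yes. s_k = - 3 \left(-2\right)^{k} k^{2}.

r(k) = 2*(-3*k**2 - 10*k - 9)/(3*k**2 + 4*k + 2) after simplifying.
Take A(k)=-2, B(k)=1, C(k)=k**2 + 4*k/3 + 2/3.
Need (-2)·f(k+1) − (1)·f(k) = k**2 + 4*k/3 + 2/3.
deg f ≤ 2 (via 0,0,2).
Match coefficients ⇒ f(k) = -k**2/3.
R(k) = B(k−1)·f(k)/C(k) = -k**2/(3*k**2 + 4*k + 2); s_k = R·t_k = -3*(-2)**k*k**2.
s_(k+1) − s_k = 3*(-2)**k*(k**2 + 2*(k + 1)**2) = t_k.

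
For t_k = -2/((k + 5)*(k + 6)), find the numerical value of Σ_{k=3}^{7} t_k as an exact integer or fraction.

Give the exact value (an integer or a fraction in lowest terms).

Σ = -5/52

r(k) = (k + 5)/(k + 7) after simplifying.
Normal form (A,B,C) = (k + 5, k + 7, 1).
Key eq: (k + 5)·f(k+1) = (k + 6)·f(k) + (1).
Bound: deg f ≤ 1.
Solve for f: f(k) = k/5 (degree 1 ≤ 1).
Certificate R = B(k−1)f/C = k*(k + 6)/5 gives s_k = -2*k/(5*k + 25).
Δs = -2/(k**2 + 11*k + 30), as required.
Σ_(k=3)^(7) t_k = s_(8) − s_(3) = -16/65 − (-3/20) = -5/52.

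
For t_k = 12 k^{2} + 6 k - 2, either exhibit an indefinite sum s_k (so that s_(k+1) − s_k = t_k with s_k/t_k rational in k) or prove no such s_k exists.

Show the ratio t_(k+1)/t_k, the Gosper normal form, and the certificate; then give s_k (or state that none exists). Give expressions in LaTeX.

s_k = k \left(4 k^{2} - 3 k - 3\right)

Ratio r(k) = (6*k**2 + 15*k + 8)/(6*k**2 + 3*k - 1).
So A=1 and B=1, with C=k**2 + k/2 - 1/6.
f must satisfy (1)·f(k+1) − (1)·f(k) = k**2 + k/2 - 1/6.
deg f ≤ 3 (via 0,0,2).
Solve for f: f(k) = k*(4*k**2 - 3*k - 3)/12 (degree 3 ≤ 3).
Certificate R = B(k−1)f/C = k*(4*k**2 - 3*k - 3)/(2*(6*k**2 + 3*k - 1)) gives s_k = k*(4*k**2 - 3*k - 3).
Verify: 12*k**2 + 6*k - 2 matches t_k.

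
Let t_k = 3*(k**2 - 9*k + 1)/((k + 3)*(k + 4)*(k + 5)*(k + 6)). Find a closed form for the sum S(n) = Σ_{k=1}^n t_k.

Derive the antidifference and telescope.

S(n) = n*(n**2 - 345*n - 286)/(120*(n**3 + 15*n**2 + 74*n + 120))

Step 1: r(k) = -(k + 3)*(9*k - (k + 1)**2 + 8)/((k + 7)*(k**2 - 9*k + 1)).
A = k + 3, B = k + 7, C = k**2 - 9*k + 1.
Key eq: (k + 3)·f(k+1) = (k + 6)·f(k) + (k**2 - 9*k + 1).
deg f ≤ 3 (via 1,1,2).
Solving with deg f ≤ 3: f(k) = k*(k**2 - 168*k + 227)/180.
Get s_k = R·t_k = k*(k**2 - 168*k + 227)/(60*(k + 3)*(k + 4)*(k + 5)) with R(k) = B(k−1)f(k)/C(k) = k*(k + 6)*(k**2 - 168*k + 227)/(180*(k**2 - 9*k + 1)).
Δs = 3*(k**2 - 9*k + 1)/(k**4 + 18*k**3 + 119*k**2 + 342*k + 360), as required.
Telescope: S(n) = s_(n+1) − s_(1) = (n**3 - 165*n**2 - 106*n + 60)/(60*(n**3 + 15*n**2 + 74*n + 120)) − (1/120) = n*(n**2 - 345*n - 286)/(120*(n**3 + 15*n**2 + 74*n + 120)).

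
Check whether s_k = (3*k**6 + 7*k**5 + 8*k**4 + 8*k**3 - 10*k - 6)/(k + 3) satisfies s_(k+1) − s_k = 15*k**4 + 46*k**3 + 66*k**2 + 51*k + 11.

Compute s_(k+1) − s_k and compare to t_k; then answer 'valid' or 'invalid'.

s_(k+1) = (3*k**6 + 25*k**5 + 88*k**4 + 170*k**3 + 187*k**2 + 99*k + 10)/(k + 4)
s_(k+1) − s_k = (15*k**6 + 127*k**5 + 394*k**4 + 665*k**3 + 670*k**2 + 353*k + 54)/(k**2 + 7*k + 12)
(s_(k+1) − s_k) − t_k = 2*(-12*k**5 - 87*k**4 - 200*k**3 - 245*k**2 - 168*k - 39)/(k**2 + 7*k + 12)

Invalid: residual 2*(-12*k**5 - 87*k**4 - 200*k**3 - 245*k**2 - 168*k - 39)/(k**2 + 7*k + 12) ≠ 0.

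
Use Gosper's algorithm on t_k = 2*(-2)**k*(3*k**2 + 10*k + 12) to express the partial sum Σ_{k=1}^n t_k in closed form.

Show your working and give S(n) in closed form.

S(n) = 4*(-2)**n*n**2 + 16*(-2)**n*n + 20*(-2)**n - 20

Compute t_(k+1)/t_k: get 2*(-3*k**2 - 16*k - 25)/(3*k**2 + 10*k + 12).
Take A(k)=-2, B(k)=1, C(k)=k**2 + 10*k/3 + 4.
Solve (-2)·f(k+1) − (1)·f(k) = k**2 + 10*k/3 + 4.
From deg A=0, deg B=0, deg C=2: d=2.
Match coefficients ⇒ f(k) = -(k**2 + 2*k + 2)/3.
Get s_k = R·t_k = (-2)**(k + 1)*(k**2 + 2*k + 2) with R(k) = B(k−1)f(k)/C(k) = -(k**2 + 2*k + 2)/(3*k**2 + 10*k + 12).
s_(k+1) − s_k = 2*(-2)**k*(3*k**2 + 10*k + 12) = t_k.
Σ_(k=1)^n t_k = s_(n+1) − s_(1) = ((-2)**(n + 2)*(n**2 + 4*n + 5)) − (20), i.e. 4*(-2)**n*n**2 + 16*(-2)**n*n + 20*(-2)**n - 20.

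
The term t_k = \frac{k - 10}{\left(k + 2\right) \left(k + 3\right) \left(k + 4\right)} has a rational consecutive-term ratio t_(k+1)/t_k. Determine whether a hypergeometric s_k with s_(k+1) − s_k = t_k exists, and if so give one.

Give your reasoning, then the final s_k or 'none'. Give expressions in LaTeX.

s_k = \frac{k \left(- 2 k - 13\right)}{3 \left(k + 2\right) \left(k + 3\right)}

The ratio is (k - 9)*(k + 2)/((k - 10)*(k + 5)).
So A=k + 2 and B=k + 5, with C=k - 10.
Key eq: (k + 2)·f(k+1) = (k + 4)·f(k) + (k - 10).
From deg A=1, deg B=1, deg C=1: d=2.
Coefficient equations give f(k) = -k*(2*k + 13)/3.
R(k) = B(k−1)·f(k)/C(k) = -k*(k + 4)*(2*k + 13)/(3*(k - 10)); s_k = R·t_k = k*(-2*k - 13)/(3*(k + 2)*(k + 3)).
Verify: (k - 10)/(k**3 + 9*k**2 + 26*k + 24) matches t_k.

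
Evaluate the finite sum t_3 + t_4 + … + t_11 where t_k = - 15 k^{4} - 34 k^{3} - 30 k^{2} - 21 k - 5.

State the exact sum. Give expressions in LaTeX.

Σ = -763551

Compute t_(k+1)/t_k: get (15*k**4 + 94*k**3 + 222*k**2 + 243*k + 105)/(15*k**4 + 34*k**3 + 30*k**2 + 21*k + 5).
Gosper form: A/B · C(k+1)/C(k) with A=1, B=1, C=k**4 + 34*k**3/15 + 2*k**2 + 7*k/5 + 1/3.
Solve (1)·f(k+1) − (1)·f(k) = k**4 + 34*k**3/15 + 2*k**2 + 7*k/5 + 1/3.
Degrees (0,0,4) ⇒ d ≤ 5.
Coefficient equations give f(k) = k*(3*k**4 + k**3 - 2*k**2 + 4*k - 1)/15.
Then R = B(k−1)f/C = k*(3*k**4 + k**3 - 2*k**2 + 4*k - 1)/(15*k**4 + 34*k**3 + 30*k**2 + 21*k + 5), so s_k = R(k)·t_k = k*(-3*k**4 - k**3 + 2*k**2 - 4*k + 1).
Check: Δs_k = -15*k**4 - 34*k**3 - 30*k**2 - 21*k - 5. ✓
Telescoping: Σ = s_(12) − s_(3) = -764340 − (-789) = -763551.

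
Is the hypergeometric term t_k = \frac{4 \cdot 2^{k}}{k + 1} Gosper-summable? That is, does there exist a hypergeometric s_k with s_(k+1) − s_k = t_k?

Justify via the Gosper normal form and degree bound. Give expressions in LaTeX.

t_(k+1)/t_k = 2*(k + 1)/(k + 2).
Factor: A=2*k + 2; B=k + 2; C=1.
Set up (2*k + 2)·f(k+1) − (k + 1)·f(k) − (1) = 0.
Degrees (1,1,0) ⇒ d ≤ -1.
Negative degree bound (-1): no f exists, t_k not Gosper-summable.

No; the degree bound rules out any f.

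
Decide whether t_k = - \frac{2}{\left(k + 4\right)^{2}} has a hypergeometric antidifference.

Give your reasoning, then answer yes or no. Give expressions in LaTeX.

Compute t_(k+1)/t_k: get (k + 4)**2/(k + 5)**2.
So A=k**2 + 8*k + 16 and B=k**2 + 10*k + 25, with C=1.
Need (k**2 + 8*k + 16)·f(k+1) − (k**2 + 8*k + 16)·f(k) = 1.
deg f ≤ 0 (via 2,2,0).
Put f(k) = c0: A·f(k+1) − B(k−1)·f(k) − C = -1; need -1 = 0 — inconsistent ⇒ no f, not summable.

No — the linear system for f has no solution.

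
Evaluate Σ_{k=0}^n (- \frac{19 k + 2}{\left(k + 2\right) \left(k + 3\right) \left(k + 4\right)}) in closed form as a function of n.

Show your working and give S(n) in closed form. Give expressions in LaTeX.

Compute t_(k+1)/t_k: get (k + 2)*(19*k + 21)/((k + 5)*(19*k + 2)).
Take A(k)=k + 2, B(k)=k + 5, C(k)=k + 2/19.
Need (k + 2)·f(k+1) − (k + 4)·f(k) = k + 2/19.
d = 2 from the (1,1,1) case.
Match coefficients ⇒ f(k) = k*(10*k - 7)/57.
Certificate R = B(k−1)f/C = k*(k + 4)*(10*k - 7)/(3*(19*k + 2)) gives s_k = k*(7 - 10*k)/(3*(k + 2)*(k + 3)).
Verify: (-19*k - 2)/(k**3 + 9*k**2 + 26*k + 24) matches t_k.
Evaluate: s_(n+1) = (-10*n**2 - 13*n - 3)/(3*(n**2 + 7*n + 12)); subtract s_(0) = 0 ⇒ S(n) = (-10*n**2 - 13*n - 3)/(3*(n**2 + 7*n + 12)).

S(n) = \frac{- 10 n^{2} - 13 n - 3}{3 \left(n^{2} + 7 n + 12\right)}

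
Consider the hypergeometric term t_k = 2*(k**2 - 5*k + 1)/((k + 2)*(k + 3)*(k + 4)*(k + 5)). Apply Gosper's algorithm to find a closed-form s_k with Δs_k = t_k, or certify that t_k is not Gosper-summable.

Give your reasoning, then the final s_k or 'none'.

s_k = k*(k**2 - 15*k + 26)/(12*(k + 2)*(k + 3)*(k + 4))

Step 1: r(k) = (k**3 - k**2 - 9*k - 6)/(k**3 + k**2 - 29*k + 6).
So A=k + 2 and B=k + 6, with C=k**2 - 5*k + 1.
Need (k + 2)·f(k+1) − (k + 5)·f(k) = k**2 - 5*k + 1.
Bound: deg f ≤ 3.
A polynomial solution: f(k) = k*(k - 13)*(k - 2)/24.
Certificate R = B(k−1)f/C = k*(k - 13)*(k - 2)*(k + 5)/(24*(k**2 - 5*k + 1)) gives s_k = k*(k**2 - 15*k + 26)/(12*(k + 2)*(k + 3)*(k + 4)).
Δs = 2*(k**2 - 5*k + 1)/(k**4 + 14*k**3 + 71*k**2 + 154*k + 120), as required.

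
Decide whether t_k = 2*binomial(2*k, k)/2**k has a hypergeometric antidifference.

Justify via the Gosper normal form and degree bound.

No — t_k has no hypergeometric antidifference.

t_(k+1)/t_k = (2*k + 1)/(k + 1).
Gosper form: A/B · C(k+1)/C(k) with A=2*k + 1, B=k + 1, C=1.
Set up (2*k + 1)·f(k+1) − (k)·f(k) − (1) = 0.
d = -1 from the (1,1,0) case.
d = -1 < 0 ⇒ no nonzero polynomial f; not summable.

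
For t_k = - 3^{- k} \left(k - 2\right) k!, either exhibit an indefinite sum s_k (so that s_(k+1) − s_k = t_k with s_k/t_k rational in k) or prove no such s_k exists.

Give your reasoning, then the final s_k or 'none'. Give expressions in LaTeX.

s_k = - 3^{1 - k} k!

Compute t_(k+1)/t_k: get (k**2 - 1)/(3*(k - 2)).
Normal form (A,B,C) = (k/3 + 1/3, 1, k - 2).
Need (k/3 + 1/3)·f(k+1) − (1)·f(k) = k - 2.
d = 0 from the (1,0,1) case.
Match coefficients ⇒ f(k) = 3.
So s_k = (B(k−1)f/C)·t_k = (3/(k - 2))·t_k = -3**(1 - k)*factorial(k).
s_(k+1) − s_k = -(k - 2)*factorial(k)/3**k = t_k.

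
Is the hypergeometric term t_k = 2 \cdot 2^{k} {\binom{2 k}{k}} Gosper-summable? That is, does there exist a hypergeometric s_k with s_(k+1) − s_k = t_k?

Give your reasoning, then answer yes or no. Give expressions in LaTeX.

No. Not Gosper-summable.

Compute t_(k+1)/t_k: get 4*(2*k + 1)/(k + 1).
Gosper form: A/B · C(k+1)/C(k) with A=8*k + 4, B=k + 1, C=1.
Need (8*k + 4)·f(k+1) − (k)·f(k) = 1.
Bound: deg f ≤ -1.
d = -1 < 0 ⇒ no nonzero polynomial f; not summable.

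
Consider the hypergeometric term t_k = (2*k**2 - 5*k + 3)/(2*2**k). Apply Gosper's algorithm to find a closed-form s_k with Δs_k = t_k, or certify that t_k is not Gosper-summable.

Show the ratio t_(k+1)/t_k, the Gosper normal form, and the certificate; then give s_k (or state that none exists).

s_k = (-2*k**2 + k - 4)/2**k

r(k) = k*(2*k - 1)/(2*(2*k**2 - 5*k + 3)) after simplifying.
Take A(k)=1/2, B(k)=1, C(k)=k**2 - 5*k/2 + 3/2.
Need (1/2)·f(k+1) − (1)·f(k) = k**2 - 5*k/2 + 3/2.
From deg A=0, deg B=0, deg C=2: d=2.
Match coefficients ⇒ f(k) = -2*k**2 + k - 4.
Then R = B(k−1)f/C = -2*(2*k**2 - k + 4)/((k - 1)*(2*k - 3)), so s_k = R(k)·t_k = (-2*k**2 + k - 4)/2**k.
Δs = (2*k**2 - 5*k + 3)/(2*2**k), as required.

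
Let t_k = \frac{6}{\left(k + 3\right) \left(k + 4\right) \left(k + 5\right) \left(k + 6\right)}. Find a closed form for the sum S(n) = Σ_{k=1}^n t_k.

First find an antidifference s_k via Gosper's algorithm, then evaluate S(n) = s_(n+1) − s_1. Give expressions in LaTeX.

S(n) = \frac{n \left(n^{2} + 15 n + 74\right)}{60 \left(n^{3} + 15 n^{2} + 74 n + 120\right)}

Step 1: r(k) = (k + 3)/(k + 7).
Take A(k)=k + 3, B(k)=k + 7, C(k)=1.
Need (k + 3)·f(k+1) − (k + 6)·f(k) = 1.
From deg A=1, deg B=1, deg C=0: d=3.
Coefficient equations give f(k) = k*(k**2 + 12*k + 47)/180.
Then R = B(k−1)f/C = k*(k + 6)*(k**2 + 12*k + 47)/180, so s_k = R(k)·t_k = k*(k**2 + 12*k + 47)/(30*(k + 3)*(k + 4)*(k + 5)).
s_(k+1) − s_k = 6/(k**4 + 18*k**3 + 119*k**2 + 342*k + 360) = t_k.
Telescope: S(n) = s_(n+1) − s_(1) = (n**3 + 15*n**2 + 74*n + 60)/(30*(n**3 + 15*n**2 + 74*n + 120)) − (1/60) = n*(n**2 + 15*n + 74)/(60*(n**3 + 15*n**2 + 74*n + 120)).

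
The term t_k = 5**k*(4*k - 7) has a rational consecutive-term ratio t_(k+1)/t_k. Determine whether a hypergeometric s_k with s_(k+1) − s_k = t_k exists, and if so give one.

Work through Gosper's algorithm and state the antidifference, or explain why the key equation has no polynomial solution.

Ratio r(k) = 5*(4*k - 3)/(4*k - 7).
So A=5 and B=1, with C=k - 7/4.
Set up (5)·f(k+1) − (1)·f(k) − (k - 7/4) = 0.
d = 1 from the (0,0,1) case.
A polynomial solution: f(k) = (k - 3)/4.
Get s_k = R·t_k = 5**k*(k - 3) with R(k) = B(k−1)f(k)/C(k) = (k - 3)/(4*k - 7).
Check: Δs_k = 5**k*(4*k - 7). ✓

s_k = 5**k*(k - 3)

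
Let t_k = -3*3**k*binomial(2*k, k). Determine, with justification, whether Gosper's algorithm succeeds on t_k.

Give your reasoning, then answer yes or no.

r(k) = 6*(2*k + 1)/(k + 1) after simplifying.
Take A(k)=12*k + 6, B(k)=k + 1, C(k)=1.
f must satisfy (12*k + 6)·f(k+1) − (k)·f(k) = 1.
deg f ≤ -1 (via 1,1,0).
Bound -1 < 0, so the key equation has no polynomial solution.

No — key equation has no polynomial f.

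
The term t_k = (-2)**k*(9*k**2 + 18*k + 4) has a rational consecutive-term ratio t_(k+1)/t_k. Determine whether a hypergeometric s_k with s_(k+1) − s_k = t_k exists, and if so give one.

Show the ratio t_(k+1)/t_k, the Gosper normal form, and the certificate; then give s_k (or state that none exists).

s_k = (-2)**k*(-3*k**2 - 2*k + 2)

r(k) = 2*(-9*k**2 - 36*k - 31)/(9*k**2 + 18*k + 4) after simplifying.
A = -2, B = 1, C = k**2 + 2*k + 4/9.
Need (-2)·f(k+1) − (1)·f(k) = k**2 + 2*k + 4/9.
Degrees (0,0,2) ⇒ d ≤ 2.
Solving with deg f ≤ 2: f(k) = -(3*k**2 + 2*k - 2)/9.
Then R = B(k−1)f/C = -(3*k**2 + 2*k - 2)/(9*k**2 + 18*k + 4), so s_k = R(k)·t_k = (-2)**k*(-3*k**2 - 2*k + 2).
Δs = (-2)**k*(9*k**2 + 18*k + 4), as required.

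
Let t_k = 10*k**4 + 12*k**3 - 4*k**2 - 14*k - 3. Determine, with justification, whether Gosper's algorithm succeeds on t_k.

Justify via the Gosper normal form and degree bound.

Ratio r(k) = (10*k**4 + 52*k**3 + 92*k**2 + 54*k + 1)/(10*k**4 + 12*k**3 - 4*k**2 - 14*k - 3).
Factor: A=1; B=1; C=k**4 + 6*k**3/5 - 2*k**2/5 - 7*k/5 - 3/10.
f must satisfy (1)·f(k+1) − (1)·f(k) = k**4 + 6*k**3/5 - 2*k**2/5 - 7*k/5 - 3/10.
d = 5 from the (0,0,4) case.
Coefficient equations give f(k) = k*(2*k**4 - 2*k**3 - 4*k**2 - 2*k + 3)/10.
R(k) = B(k−1)·f(k)/C(k) = k*(2*k**4 - 2*k**3 - 4*k**2 - 2*k + 3)/(10*k**4 + 12*k**3 - 4*k**2 - 14*k - 3); s_k = R·t_k = k*(2*k**4 - 2*k**3 - 4*k**2 - 2*k + 3).
Check: Δs_k = 10*k**4 + 12*k**3 - 4*k**2 - 14*k - 3. ✓

Yes. s_k = k*(2*k**4 - 2*k**3 - 4*k**2 - 2*k + 3).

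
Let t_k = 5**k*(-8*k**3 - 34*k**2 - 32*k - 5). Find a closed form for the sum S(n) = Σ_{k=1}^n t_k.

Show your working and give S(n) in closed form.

r(k) = 5*(8*k**3 + 58*k**2 + 124*k + 79)/(8*k**3 + 34*k**2 + 32*k + 5) after simplifying.
A = 5, B = 1, C = k**3 + 17*k**2/4 + 4*k + 5/8.
Set up (5)·f(k+1) − (1)·f(k) − (k**3 + 17*k**2/4 + 4*k + 5/8) = 0.
Degrees (0,0,3) ⇒ d ≤ 3.
Solving with deg f ≤ 3: f(k) = k*(2*k**2 + k - 2)/8.
R(k) = B(k−1)·f(k)/C(k) = k*(2*k**2 + k - 2)/(8*k**3 + 34*k**2 + 32*k + 5); s_k = R·t_k = 5**k*k*(-2*k**2 - k + 2).
Δs = 5**k*(-8*k**3 - 34*k**2 - 32*k - 5), as required.
Evaluate: s_(n+1) = 5**(n + 1)*(-2*n**3 - 7*n**2 - 6*n - 1); subtract s_(1) = -5 ⇒ S(n) = -10*5**n*n**3 - 35*5**n*n**2 - 30*5**n*n - 5*5**n + 5.

S(n) = -10*5**n*n**3 - 35*5**n*n**2 - 30*5**n*n - 5*5**n + 5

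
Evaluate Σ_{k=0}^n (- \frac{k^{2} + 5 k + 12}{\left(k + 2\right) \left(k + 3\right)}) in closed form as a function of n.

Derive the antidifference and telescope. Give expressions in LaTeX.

S(n) = \frac{- n^{2} - 7 n - 6}{n + 3}

r(k) = (k + 2)*(5*k + (k + 1)**2 + 17)/((k + 4)*(k**2 + 5*k + 12)) after simplifying.
Factor: A=k + 2; B=k + 4; C=k**2 + 5*k + 12.
Solve (k + 2)·f(k+1) − (k + 3)·f(k) = k**2 + 5*k + 12.
d = 2 from the (1,1,2) case.
Coefficient equations give f(k) = k*(k + 5).
Then R = B(k−1)f/C = k*(k + 3)*(k + 5)/(k**2 + 5*k + 12), so s_k = R(k)·t_k = k*(-k - 5)/(k + 2).
Check: Δs_k = (-k**2 - 5*k - 12)/(k**2 + 5*k + 6). ✓
s_(n+1) = (-n**2 - 7*n - 6)/(n + 3) and s_(0) = 0, so S(n) = (-n**2 - 7*n - 6)/(n + 3).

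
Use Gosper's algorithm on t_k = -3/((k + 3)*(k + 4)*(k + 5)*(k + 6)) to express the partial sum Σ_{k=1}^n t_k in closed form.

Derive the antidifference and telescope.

Compute t_(k+1)/t_k: get (k + 3)/(k + 7).
A = k + 3, B = k + 7, C = 1.
Need (k + 3)·f(k+1) − (k + 6)·f(k) = 1.
Degrees (1,1,0) ⇒ d ≤ 3.
Coefficient equations give f(k) = k*(k**2 + 12*k + 47)/180.
Get s_k = R·t_k = k*(-k**2 - 12*k - 47)/(60*(k + 3)*(k + 4)*(k + 5)) with R(k) = B(k−1)f(k)/C(k) = k*(k + 6)*(k**2 + 12*k + 47)/180.
s_(k+1) − s_k = -3/(k**4 + 18*k**3 + 119*k**2 + 342*k + 360) = t_k.
Evaluate: s_(n+1) = (-n**3 - 15*n**2 - 74*n - 60)/(60*(n**3 + 15*n**2 + 74*n + 120)); subtract s_(1) = -1/120 ⇒ S(n) = n*(-n**2 - 15*n - 74)/(120*(n**3 + 15*n**2 + 74*n + 120)).

S(n) = n*(-n**2 - 15*n - 74)/(120*(n**3 + 15*n**2 + 74*n + 120))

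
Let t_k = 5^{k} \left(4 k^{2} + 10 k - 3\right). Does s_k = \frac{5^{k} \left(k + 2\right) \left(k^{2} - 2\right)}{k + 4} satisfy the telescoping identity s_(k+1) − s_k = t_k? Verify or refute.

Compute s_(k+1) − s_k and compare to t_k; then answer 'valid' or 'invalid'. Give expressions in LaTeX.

Invalid: residual \frac{5^{k} \left(- 8 k^{3} - 50 k^{2} - 74 k + 20\right)}{k^{2} + 9 k + 20} ≠ 0.

s_(k+1) = 5**(k + 1)*(k + 3)*((k + 1)**2 - 2)/(k + 5)
s_(k+1) − s_k = 5**k*(4*k**4 + 38*k**3 + 117*k**2 + 99*k - 40)/(k**2 + 9*k + 20)
(s_(k+1) − s_k) − t_k = 5**k*(-8*k**3 - 50*k**2 - 74*k + 20)/(k**2 + 9*k + 20)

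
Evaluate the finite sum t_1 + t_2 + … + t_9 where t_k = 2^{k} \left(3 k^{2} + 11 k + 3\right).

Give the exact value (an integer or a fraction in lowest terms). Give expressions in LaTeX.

The ratio is 2*(3*k**2 + 17*k + 17)/(3*k**2 + 11*k + 3).
Gosper form: A/B · C(k+1)/C(k) with A=2, B=1, C=k**2 + 11*k/3 + 1.
Key eq: (2)·f(k+1) = (1)·f(k) + (k**2 + 11*k/3 + 1).
d = 2 from the (0,0,2) case.
A polynomial solution: f(k) = (3*k**2 - k - 1)/3.
So s_k = (B(k−1)f/C)·t_k = ((3*k**2 - k - 1)/(3*k**2 + 11*k + 3))·t_k = 2**k*(3*k**2 - k - 1).
Δs = 2**k*(3*k**2 + 11*k + 3), as required.
Sum = s_(10) − s_(1); s_(10) = 295936, s_(1) = 2 ⇒ 295934.

Σ = 295934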